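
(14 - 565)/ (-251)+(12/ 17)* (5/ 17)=174299/ 72539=2.40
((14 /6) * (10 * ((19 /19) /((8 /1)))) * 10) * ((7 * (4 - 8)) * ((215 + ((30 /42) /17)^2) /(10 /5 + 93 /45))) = -761160000 /17629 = -43176.58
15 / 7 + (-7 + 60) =386 / 7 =55.14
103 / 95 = 1.08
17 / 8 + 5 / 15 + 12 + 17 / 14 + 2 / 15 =13277 / 840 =15.81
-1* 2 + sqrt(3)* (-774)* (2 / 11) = -1548* sqrt(3) / 11 - 2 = -245.75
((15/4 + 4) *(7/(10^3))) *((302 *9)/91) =42129/26000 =1.62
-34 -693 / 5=-863 / 5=-172.60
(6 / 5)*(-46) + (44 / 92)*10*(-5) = -9098 / 115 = -79.11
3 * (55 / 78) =55 / 26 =2.12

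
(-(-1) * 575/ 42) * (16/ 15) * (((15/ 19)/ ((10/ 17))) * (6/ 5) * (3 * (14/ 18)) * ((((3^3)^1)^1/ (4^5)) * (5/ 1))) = 17595/ 2432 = 7.23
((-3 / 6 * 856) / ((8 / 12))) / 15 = -214 / 5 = -42.80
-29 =-29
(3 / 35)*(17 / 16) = 51 / 560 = 0.09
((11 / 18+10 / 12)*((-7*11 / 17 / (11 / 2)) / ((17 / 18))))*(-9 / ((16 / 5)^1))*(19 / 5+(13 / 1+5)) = 89271 / 1156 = 77.22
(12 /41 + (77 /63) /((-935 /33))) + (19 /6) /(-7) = -0.20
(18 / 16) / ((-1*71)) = -9 / 568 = -0.02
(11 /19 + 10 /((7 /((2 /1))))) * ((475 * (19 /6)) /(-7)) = -217075 /294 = -738.35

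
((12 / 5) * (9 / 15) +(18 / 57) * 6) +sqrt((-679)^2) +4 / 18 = 2917931 / 4275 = 682.56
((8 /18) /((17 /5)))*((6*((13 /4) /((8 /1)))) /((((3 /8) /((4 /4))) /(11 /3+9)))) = 4940 /459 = 10.76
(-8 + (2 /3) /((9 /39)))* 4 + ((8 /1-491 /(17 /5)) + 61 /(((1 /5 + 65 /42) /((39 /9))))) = -314603 /56151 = -5.60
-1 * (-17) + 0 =17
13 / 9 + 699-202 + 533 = 9283 / 9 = 1031.44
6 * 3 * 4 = 72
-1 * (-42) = 42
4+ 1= 5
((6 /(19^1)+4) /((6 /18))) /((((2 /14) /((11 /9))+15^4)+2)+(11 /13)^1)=246246 /962893229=0.00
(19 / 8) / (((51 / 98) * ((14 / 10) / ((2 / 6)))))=665 / 612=1.09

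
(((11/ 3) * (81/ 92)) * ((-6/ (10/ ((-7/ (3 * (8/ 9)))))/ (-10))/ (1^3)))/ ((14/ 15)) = -0.54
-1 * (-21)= 21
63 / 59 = 1.07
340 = 340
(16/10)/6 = 4/15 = 0.27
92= 92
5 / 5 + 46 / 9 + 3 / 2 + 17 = 443 / 18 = 24.61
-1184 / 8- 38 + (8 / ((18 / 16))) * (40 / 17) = -25898 / 153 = -169.27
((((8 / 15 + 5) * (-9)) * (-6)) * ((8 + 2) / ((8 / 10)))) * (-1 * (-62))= 231570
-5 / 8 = -0.62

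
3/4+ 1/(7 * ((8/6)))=6/7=0.86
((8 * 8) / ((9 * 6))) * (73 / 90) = 1168 / 1215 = 0.96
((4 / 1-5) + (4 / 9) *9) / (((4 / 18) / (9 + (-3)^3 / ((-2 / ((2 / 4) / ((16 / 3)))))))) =17739 / 128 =138.59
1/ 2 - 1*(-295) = 591/ 2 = 295.50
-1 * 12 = -12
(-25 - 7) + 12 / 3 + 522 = 494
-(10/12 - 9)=49/6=8.17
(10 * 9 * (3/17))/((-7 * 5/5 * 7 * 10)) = -27/833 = -0.03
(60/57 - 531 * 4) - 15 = -40621/19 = -2137.95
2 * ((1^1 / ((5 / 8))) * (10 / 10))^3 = 1024 / 125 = 8.19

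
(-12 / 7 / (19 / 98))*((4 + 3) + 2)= -1512 / 19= -79.58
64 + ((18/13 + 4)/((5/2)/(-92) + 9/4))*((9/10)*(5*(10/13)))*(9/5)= 5467024/69121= 79.09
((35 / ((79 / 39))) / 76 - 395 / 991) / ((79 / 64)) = -16301840 / 117511789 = -0.14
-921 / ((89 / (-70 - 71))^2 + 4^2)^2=-364029082281 / 106287084289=-3.42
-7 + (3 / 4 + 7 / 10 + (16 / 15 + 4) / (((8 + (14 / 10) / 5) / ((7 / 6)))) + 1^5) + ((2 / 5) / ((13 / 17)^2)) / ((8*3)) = -3.81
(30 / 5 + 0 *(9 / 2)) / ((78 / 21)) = 21 / 13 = 1.62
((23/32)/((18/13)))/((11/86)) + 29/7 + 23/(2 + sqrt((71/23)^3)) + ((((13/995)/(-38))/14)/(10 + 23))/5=37559 * sqrt(1633)/309243 + 125548748343673/19643362754400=11.30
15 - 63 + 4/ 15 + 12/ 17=-11992/ 255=-47.03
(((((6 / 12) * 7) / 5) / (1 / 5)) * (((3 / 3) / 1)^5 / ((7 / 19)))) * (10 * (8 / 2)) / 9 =380 / 9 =42.22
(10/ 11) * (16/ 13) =160/ 143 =1.12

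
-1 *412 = -412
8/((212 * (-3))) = -2/159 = -0.01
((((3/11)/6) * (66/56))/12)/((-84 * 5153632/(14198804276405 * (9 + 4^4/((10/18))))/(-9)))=408403974431943/659664896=619108.24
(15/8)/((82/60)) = 1.37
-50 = -50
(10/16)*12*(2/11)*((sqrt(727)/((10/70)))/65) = 21*sqrt(727)/143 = 3.96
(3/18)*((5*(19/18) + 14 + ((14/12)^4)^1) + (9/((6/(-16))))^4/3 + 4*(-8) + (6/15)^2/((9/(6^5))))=3587307601/194400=18453.23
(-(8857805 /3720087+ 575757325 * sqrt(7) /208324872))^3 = -251575833590560676581223125 * sqrt(7) /1291591954143572084043264 - 9120349363119819215645375 /23064142038278072929344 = -910.77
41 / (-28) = -41 / 28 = -1.46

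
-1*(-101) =101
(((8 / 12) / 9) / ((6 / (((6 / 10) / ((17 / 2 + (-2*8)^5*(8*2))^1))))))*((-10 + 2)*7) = 112 / 4529846025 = 0.00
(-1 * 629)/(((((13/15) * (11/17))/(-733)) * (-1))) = -822164.58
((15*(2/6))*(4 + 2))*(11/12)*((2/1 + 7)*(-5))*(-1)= 2475/2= 1237.50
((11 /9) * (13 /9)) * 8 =1144 /81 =14.12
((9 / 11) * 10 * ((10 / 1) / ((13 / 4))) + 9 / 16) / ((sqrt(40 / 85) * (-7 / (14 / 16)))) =-58887 * sqrt(34) / 73216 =-4.69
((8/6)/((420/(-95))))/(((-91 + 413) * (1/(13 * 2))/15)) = -1235/3381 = -0.37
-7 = -7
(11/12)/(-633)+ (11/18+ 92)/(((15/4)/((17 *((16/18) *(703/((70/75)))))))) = 134515483691/478548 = 281090.89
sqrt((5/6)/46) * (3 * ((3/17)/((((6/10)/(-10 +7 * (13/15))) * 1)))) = -59 * sqrt(345)/2346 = -0.47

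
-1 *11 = -11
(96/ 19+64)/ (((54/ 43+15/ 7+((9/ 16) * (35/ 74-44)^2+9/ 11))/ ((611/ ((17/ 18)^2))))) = 25115475428499456/ 568104683298847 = 44.21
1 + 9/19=28/19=1.47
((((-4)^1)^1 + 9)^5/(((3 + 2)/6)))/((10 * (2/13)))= 2437.50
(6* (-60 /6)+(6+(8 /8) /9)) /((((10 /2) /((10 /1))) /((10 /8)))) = -2425 /18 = -134.72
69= 69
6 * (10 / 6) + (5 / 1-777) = -762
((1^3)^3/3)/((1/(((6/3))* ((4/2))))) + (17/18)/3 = 89/54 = 1.65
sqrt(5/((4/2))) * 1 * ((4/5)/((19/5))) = 2 * sqrt(10)/19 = 0.33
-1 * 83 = -83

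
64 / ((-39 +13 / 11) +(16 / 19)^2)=-7942 / 4605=-1.72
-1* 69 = -69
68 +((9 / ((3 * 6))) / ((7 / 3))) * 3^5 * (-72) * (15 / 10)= -38890 / 7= -5555.71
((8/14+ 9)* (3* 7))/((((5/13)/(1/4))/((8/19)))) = 5226/95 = 55.01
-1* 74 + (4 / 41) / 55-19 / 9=-1544639 / 20295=-76.11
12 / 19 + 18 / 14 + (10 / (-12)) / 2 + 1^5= 3991 / 1596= 2.50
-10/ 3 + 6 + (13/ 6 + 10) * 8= 100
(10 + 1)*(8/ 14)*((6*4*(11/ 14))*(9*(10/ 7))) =522720/ 343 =1523.97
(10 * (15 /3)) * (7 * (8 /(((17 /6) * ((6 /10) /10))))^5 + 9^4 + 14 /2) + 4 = 114688466286718228 /1419857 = 80774659903.58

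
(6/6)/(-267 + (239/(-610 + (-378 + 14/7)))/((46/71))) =-45356/12127021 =-0.00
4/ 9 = 0.44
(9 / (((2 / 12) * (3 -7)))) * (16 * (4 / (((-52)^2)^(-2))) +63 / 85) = -1073930159781 / 170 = -6317236234.01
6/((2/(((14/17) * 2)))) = 84/17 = 4.94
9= 9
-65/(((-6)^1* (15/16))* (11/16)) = 1664/99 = 16.81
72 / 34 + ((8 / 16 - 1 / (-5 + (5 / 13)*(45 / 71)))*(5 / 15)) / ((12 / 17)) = 3295271 / 1343340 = 2.45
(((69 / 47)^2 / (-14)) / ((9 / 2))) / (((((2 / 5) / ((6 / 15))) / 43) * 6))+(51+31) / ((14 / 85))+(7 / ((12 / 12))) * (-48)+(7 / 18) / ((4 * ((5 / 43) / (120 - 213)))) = 7409307 / 88360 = 83.85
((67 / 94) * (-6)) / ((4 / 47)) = -201 / 4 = -50.25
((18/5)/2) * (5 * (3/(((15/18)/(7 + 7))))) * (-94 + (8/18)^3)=-42598.58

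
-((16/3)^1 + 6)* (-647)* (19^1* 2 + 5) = 315304.67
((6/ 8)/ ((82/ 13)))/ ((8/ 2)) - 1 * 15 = -19641/ 1312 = -14.97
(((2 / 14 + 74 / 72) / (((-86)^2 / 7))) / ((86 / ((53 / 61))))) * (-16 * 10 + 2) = -1235165 / 698389488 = -0.00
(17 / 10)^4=8.35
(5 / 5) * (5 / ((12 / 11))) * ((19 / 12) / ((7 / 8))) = 1045 / 126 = 8.29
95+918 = 1013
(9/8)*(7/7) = 9/8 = 1.12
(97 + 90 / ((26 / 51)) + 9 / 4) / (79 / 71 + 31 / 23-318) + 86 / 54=519848105 / 723447504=0.72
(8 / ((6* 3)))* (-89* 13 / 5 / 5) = -4628 / 225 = -20.57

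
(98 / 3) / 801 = 98 / 2403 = 0.04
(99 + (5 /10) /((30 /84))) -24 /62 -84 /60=3057 /31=98.61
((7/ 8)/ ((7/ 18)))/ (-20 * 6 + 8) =-9/ 448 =-0.02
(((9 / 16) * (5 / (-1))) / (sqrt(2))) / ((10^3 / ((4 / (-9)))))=sqrt(2) / 1600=0.00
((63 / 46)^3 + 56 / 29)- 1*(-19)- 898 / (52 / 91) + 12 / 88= -48061452575 / 31050184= -1547.86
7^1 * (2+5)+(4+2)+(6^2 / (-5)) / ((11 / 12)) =2593 / 55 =47.15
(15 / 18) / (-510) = -1 / 612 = -0.00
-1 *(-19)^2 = -361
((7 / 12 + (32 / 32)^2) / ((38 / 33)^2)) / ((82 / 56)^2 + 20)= 5929 / 109953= 0.05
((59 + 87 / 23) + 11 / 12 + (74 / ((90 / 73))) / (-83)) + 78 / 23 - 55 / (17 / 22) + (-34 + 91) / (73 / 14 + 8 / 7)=2161337869 / 519897060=4.16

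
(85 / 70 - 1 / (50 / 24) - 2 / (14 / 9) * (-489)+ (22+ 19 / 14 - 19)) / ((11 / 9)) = 998244 / 1925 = 518.57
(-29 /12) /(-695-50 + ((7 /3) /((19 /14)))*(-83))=551 /202396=0.00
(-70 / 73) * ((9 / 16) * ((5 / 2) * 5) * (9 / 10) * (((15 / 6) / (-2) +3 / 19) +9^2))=-86084775 / 177536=-484.89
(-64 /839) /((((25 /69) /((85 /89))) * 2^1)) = -37536 /373355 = -0.10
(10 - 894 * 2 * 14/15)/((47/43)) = -356642/235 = -1517.63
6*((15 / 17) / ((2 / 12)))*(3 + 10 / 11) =23220 / 187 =124.17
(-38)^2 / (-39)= -37.03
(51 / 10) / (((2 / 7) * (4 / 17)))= 75.86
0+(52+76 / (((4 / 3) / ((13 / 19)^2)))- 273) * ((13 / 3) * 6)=-95992 / 19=-5052.21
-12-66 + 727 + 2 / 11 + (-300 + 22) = 4083 / 11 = 371.18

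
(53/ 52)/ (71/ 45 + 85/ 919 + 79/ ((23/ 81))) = 50411745/ 13843406044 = 0.00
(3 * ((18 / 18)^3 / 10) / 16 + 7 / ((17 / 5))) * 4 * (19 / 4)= 107369 / 2720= 39.47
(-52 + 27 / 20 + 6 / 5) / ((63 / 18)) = -989 / 70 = -14.13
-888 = -888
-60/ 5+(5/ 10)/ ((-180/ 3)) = -1441/ 120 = -12.01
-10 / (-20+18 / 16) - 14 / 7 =-222 / 151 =-1.47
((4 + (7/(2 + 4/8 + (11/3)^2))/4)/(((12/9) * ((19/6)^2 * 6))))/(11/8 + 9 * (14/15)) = 30330/5787191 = 0.01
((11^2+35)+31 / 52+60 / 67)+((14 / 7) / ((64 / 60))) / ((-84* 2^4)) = 491631741 / 3121664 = 157.49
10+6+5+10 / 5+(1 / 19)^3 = 157758 / 6859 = 23.00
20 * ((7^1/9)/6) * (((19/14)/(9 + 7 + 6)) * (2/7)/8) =95/16632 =0.01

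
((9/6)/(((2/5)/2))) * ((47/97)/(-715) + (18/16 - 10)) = -66.57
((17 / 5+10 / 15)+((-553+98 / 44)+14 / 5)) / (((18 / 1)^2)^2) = -179489 / 34642080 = -0.01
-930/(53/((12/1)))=-11160/53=-210.57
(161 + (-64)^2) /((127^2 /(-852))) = -3626964 /16129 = -224.87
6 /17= 0.35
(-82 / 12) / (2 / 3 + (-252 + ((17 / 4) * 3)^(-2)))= 35547 / 1307404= 0.03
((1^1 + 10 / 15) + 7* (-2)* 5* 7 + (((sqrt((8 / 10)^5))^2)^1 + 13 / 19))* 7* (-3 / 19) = 607628924 / 1128125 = 538.62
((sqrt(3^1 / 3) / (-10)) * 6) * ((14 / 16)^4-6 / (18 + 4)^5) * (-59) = 68442834891 / 3298324480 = 20.75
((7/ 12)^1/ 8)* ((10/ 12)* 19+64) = 3353/ 576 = 5.82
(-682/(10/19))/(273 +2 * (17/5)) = -6479/1399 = -4.63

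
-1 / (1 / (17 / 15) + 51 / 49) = -833 / 1602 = -0.52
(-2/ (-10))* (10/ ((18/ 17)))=17/ 9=1.89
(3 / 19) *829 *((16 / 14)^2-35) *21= -12318111 / 133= -92617.38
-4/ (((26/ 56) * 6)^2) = -784/ 1521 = -0.52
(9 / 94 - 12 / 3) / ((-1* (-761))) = -367 / 71534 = -0.01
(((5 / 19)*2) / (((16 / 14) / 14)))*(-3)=-735 / 38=-19.34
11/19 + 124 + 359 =483.58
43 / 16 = 2.69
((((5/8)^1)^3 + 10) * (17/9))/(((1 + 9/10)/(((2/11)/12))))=445825/2889216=0.15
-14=-14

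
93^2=8649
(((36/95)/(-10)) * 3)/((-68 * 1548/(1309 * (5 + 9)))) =1617/81700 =0.02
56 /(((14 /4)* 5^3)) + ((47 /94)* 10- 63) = -7234 /125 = -57.87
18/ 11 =1.64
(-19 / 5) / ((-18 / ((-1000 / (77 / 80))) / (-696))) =35264000 / 231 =152658.01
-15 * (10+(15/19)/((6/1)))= -5775/38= -151.97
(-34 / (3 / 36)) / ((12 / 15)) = -510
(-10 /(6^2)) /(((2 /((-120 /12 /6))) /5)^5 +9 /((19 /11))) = -927734375 /17399684358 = -0.05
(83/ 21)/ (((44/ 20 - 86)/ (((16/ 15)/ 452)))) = -332/ 2982861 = -0.00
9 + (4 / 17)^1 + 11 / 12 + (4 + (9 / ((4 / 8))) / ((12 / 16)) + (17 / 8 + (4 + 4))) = 19697 / 408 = 48.28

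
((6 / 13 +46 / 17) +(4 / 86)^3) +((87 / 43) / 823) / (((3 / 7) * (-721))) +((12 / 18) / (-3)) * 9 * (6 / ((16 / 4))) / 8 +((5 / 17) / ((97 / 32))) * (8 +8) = 5022074547429283 / 1155836544518968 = 4.34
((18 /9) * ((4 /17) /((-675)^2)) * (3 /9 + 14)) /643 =344 /14941310625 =0.00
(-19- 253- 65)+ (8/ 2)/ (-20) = -1686/ 5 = -337.20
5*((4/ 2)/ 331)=10/ 331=0.03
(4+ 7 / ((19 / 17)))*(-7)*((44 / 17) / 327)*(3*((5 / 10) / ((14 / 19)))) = -2145 / 1853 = -1.16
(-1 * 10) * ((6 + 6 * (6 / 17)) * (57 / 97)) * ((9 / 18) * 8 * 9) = -1717.26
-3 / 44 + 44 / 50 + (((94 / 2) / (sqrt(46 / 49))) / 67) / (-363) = 893 / 1100 - 329 * sqrt(46) / 1118766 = 0.81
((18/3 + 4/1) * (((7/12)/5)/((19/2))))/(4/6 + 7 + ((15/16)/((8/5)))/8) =7168/451763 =0.02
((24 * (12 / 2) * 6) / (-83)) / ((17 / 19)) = -11.63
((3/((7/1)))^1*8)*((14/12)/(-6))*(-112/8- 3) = 34/3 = 11.33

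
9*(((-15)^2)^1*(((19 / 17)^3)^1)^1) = 13889475 / 4913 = 2827.09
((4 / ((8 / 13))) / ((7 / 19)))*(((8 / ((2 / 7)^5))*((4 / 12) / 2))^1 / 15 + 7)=947.18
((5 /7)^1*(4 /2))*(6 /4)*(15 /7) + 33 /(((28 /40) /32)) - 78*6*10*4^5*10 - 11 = -2348163194 /49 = -47921697.84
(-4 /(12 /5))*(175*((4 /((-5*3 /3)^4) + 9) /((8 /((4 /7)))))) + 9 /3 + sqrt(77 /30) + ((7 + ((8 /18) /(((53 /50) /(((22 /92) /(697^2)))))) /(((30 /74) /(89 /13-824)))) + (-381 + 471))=-60719266501201 /692875370070 + sqrt(2310) /30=-86.03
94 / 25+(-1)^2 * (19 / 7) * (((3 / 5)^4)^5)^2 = 239379005737630355941319928469 / 63664629124104976654052734375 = 3.76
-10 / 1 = -10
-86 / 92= -43 / 46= -0.93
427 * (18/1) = 7686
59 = 59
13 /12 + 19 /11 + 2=4.81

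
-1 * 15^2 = -225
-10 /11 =-0.91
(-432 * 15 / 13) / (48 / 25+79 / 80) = -2592000 / 15119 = -171.44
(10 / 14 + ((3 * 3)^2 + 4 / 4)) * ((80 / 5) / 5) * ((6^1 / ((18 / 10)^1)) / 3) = 6176 / 21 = 294.10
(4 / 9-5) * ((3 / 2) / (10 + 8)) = -41 / 108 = -0.38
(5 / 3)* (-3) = -5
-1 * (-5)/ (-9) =-5/ 9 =-0.56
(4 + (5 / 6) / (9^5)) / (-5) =-1417181 / 1771470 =-0.80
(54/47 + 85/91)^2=79370281/18292729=4.34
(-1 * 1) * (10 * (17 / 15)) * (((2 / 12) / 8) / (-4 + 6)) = -17 / 144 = -0.12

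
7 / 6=1.17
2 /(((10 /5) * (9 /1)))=1 /9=0.11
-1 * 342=-342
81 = 81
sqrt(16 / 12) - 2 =-2+ 2*sqrt(3) / 3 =-0.85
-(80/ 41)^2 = -6400/ 1681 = -3.81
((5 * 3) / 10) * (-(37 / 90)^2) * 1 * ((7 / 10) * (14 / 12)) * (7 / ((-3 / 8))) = 469567 / 121500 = 3.86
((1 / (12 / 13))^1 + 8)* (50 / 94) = 2725 / 564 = 4.83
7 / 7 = 1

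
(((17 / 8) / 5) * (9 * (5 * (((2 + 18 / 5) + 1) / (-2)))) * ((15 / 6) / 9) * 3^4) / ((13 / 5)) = -227205 / 416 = -546.17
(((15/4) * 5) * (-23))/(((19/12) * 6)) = -1725/38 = -45.39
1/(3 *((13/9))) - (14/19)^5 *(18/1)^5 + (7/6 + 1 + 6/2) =-79266849124817/193135722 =-410420.45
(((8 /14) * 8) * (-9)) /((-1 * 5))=288 /35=8.23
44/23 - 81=-1819/23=-79.09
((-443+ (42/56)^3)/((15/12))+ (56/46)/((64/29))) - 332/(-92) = -32191/92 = -349.90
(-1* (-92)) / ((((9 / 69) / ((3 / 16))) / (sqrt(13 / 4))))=529* sqrt(13) / 8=238.42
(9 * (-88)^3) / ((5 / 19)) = -23306342.40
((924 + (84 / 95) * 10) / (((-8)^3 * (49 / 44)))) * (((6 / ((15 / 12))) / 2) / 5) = -0.79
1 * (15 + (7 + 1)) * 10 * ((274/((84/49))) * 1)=110285/3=36761.67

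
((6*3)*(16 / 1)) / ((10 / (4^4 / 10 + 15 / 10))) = 19512 / 25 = 780.48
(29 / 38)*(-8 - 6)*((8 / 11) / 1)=-1624 / 209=-7.77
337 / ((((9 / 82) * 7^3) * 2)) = 13817 / 3087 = 4.48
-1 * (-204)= 204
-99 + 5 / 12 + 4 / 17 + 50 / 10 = -19043 / 204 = -93.35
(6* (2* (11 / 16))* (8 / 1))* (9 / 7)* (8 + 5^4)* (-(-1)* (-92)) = -34592184 / 7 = -4941740.57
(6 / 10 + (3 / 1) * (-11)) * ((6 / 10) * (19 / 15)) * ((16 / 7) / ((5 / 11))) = -123.82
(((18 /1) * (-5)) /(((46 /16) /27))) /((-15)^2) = -432 /115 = -3.76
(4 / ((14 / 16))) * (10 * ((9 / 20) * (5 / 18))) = 40 / 7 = 5.71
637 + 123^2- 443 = 15323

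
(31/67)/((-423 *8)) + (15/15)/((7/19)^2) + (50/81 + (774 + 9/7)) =78316875929/99987048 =783.27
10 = 10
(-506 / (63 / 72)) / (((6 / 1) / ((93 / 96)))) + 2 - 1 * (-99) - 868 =-72271 / 84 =-860.37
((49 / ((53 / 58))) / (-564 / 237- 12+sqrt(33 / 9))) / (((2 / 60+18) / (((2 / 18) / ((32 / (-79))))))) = 3503042095 * sqrt(33) / 2616929887224+6296607310 / 109038745301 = 0.07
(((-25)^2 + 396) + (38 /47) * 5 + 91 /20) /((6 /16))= 1935634 /705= 2745.58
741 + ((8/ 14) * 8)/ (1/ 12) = 5571/ 7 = 795.86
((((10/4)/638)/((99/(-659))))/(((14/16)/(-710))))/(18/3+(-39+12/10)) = -23394500/35149653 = -0.67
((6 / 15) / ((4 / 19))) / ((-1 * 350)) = -19 / 3500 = -0.01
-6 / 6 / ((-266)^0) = -1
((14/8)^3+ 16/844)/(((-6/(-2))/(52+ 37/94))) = 357697825/3808128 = 93.93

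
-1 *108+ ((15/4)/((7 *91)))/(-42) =-3852581/35672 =-108.00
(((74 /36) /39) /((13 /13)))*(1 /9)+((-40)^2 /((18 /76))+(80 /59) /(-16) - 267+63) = 6551.48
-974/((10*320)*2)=-487/3200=-0.15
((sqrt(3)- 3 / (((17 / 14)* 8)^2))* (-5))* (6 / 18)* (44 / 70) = 77 / 2312- 22* sqrt(3) / 21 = -1.78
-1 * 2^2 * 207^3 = -35478972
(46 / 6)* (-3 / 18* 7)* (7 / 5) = -1127 / 90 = -12.52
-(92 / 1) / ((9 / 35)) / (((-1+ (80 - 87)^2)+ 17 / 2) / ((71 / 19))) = -457240 / 19323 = -23.66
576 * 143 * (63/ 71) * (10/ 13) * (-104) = -415134720/ 71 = -5846967.89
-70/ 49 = -10/ 7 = -1.43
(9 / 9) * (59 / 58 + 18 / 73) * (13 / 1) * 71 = 4938973 / 4234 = 1166.50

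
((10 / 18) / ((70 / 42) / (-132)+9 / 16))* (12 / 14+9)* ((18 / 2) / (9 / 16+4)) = 8743680 / 445081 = 19.65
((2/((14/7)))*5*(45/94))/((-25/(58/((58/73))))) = -657/94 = -6.99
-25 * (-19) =475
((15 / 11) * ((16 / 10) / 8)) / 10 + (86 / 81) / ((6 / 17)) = 81139 / 26730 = 3.04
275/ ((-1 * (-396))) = 25/ 36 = 0.69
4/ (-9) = -0.44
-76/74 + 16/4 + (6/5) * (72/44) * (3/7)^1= 54338/14245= 3.81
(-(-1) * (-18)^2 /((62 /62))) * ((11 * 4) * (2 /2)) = 14256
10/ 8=5/ 4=1.25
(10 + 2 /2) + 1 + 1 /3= 37 /3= 12.33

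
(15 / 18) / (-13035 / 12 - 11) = -0.00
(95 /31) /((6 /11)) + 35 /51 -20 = -14435 /1054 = -13.70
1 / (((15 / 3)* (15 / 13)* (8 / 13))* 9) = 169 / 5400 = 0.03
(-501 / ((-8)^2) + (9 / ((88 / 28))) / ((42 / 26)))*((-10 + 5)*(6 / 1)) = 63945 / 352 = 181.66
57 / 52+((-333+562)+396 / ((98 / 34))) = 936349 / 2548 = 367.48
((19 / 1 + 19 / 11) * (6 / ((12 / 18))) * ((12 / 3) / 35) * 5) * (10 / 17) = 82080 / 1309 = 62.70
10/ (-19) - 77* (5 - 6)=1453/ 19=76.47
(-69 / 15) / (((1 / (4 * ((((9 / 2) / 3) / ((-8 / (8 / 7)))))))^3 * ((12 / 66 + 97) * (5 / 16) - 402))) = -874368 / 112173005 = -0.01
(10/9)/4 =5/18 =0.28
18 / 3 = 6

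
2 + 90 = 92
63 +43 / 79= 63.54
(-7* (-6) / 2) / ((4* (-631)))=-21 / 2524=-0.01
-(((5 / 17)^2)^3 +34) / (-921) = 820692971 / 22230701049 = 0.04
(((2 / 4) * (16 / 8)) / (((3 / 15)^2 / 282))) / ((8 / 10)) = 17625 / 2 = 8812.50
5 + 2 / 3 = 17 / 3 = 5.67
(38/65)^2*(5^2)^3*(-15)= -80103.55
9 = 9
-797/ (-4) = 797/ 4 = 199.25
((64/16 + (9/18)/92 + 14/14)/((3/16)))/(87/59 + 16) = 36226/23713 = 1.53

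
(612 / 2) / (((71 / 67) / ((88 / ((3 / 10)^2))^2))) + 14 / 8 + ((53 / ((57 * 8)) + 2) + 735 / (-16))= 53628121107403 / 194256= 276069316.30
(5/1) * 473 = 2365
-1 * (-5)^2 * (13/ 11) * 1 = -325/ 11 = -29.55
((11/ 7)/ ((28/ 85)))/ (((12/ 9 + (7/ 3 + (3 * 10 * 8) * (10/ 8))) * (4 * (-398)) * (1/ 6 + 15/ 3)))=-8415/ 4406047856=-0.00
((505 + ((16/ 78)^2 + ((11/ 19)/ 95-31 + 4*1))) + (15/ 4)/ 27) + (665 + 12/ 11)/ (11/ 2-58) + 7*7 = 145017674327/ 281861580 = 514.50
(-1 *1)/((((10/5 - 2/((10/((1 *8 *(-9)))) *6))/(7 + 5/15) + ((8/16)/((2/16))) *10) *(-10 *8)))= 1/3248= 0.00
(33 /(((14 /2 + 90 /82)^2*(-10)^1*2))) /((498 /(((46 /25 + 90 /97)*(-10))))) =15513949 /11092667800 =0.00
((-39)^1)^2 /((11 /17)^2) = 439569 /121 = 3632.80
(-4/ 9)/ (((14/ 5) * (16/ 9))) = -5/ 56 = -0.09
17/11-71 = -764/11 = -69.45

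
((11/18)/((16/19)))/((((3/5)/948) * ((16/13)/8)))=1073215/144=7452.88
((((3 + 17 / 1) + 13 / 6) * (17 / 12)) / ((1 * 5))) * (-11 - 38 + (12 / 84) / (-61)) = -1689613 / 5490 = -307.76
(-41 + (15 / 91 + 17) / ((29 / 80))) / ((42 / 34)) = 94979 / 18473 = 5.14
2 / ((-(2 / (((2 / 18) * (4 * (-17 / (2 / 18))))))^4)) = -2672672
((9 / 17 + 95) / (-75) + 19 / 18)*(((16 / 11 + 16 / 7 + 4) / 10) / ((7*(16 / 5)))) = -248681 / 32986800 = -0.01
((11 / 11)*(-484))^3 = -113379904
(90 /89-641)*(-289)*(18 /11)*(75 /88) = 11111276925 /43076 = 257945.88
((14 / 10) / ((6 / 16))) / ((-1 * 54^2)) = -14 / 10935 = -0.00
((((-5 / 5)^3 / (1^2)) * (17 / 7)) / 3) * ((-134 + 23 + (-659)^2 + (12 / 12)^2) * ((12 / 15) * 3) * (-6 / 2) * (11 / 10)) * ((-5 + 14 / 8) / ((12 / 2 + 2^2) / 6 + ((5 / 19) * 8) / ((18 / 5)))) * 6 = -147669806349 / 6125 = -24109356.14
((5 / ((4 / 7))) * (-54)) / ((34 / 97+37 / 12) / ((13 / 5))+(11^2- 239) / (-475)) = -3396188250 / 11278451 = -301.12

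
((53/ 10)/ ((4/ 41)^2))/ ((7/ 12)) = 267279/ 280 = 954.57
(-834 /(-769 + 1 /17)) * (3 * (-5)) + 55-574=-3498519 /6536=-535.27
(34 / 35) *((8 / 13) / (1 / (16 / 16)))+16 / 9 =9728 / 4095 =2.38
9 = 9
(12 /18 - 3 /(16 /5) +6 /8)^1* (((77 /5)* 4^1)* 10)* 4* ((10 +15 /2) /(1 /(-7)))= -433895 /3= -144631.67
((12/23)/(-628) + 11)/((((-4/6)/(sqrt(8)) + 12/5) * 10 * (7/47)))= 2000085 * sqrt(2)/9269437 + 28801224/9269437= 3.41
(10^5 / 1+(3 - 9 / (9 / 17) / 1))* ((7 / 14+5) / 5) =549923 / 5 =109984.60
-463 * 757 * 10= -3504910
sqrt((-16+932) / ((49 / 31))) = 2*sqrt(7099) / 7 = 24.07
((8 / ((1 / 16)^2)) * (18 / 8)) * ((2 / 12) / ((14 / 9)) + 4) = 132480 / 7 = 18925.71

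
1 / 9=0.11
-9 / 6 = -3 / 2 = -1.50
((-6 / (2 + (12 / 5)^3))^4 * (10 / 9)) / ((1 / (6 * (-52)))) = -6855468750000 / 956720690641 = -7.17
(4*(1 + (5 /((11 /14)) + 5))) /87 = 544 /957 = 0.57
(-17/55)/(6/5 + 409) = -17/22561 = -0.00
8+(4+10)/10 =47/5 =9.40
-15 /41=-0.37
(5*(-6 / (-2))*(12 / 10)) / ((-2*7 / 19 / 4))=-684 / 7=-97.71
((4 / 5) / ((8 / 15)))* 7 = 21 / 2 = 10.50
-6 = -6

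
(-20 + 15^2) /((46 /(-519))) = -106395 /46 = -2312.93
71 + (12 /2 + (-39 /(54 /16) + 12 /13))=7765 /117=66.37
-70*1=-70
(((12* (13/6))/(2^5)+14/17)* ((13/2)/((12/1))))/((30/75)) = 28925/13056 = 2.22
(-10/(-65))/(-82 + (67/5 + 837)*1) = 5/24973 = 0.00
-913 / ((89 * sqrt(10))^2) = -913 / 79210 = -0.01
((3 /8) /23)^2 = 9 /33856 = 0.00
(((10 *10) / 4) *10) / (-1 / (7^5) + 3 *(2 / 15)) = 21008750 / 33609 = 625.09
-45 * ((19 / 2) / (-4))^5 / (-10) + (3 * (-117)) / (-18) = -21006939 / 65536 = -320.54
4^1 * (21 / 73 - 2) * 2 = -1000 / 73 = -13.70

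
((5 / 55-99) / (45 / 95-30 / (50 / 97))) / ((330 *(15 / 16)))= 41344 / 7465095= 0.01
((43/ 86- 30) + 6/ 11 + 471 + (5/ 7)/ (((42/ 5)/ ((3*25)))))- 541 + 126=18015/ 539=33.42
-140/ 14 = -10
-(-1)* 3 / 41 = 3 / 41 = 0.07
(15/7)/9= 5/21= 0.24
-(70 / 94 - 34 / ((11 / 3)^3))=-3439 / 62557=-0.05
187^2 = 34969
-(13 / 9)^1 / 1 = -1.44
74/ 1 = 74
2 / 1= 2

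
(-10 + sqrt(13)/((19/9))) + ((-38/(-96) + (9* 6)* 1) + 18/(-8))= 9* sqrt(13)/19 + 2023/48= 43.85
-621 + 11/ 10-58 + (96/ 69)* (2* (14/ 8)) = -154797/ 230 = -673.03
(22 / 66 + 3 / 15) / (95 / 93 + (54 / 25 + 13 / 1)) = 620 / 18811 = 0.03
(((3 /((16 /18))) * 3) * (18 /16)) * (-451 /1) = -328779 /64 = -5137.17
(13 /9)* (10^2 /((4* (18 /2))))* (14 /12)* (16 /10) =1820 /243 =7.49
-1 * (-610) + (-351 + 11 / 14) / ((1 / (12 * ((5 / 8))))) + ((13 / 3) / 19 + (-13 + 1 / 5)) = -16192849 / 7980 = -2029.18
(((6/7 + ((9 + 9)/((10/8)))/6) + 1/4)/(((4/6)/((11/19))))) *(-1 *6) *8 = -97218/665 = -146.19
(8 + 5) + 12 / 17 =233 / 17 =13.71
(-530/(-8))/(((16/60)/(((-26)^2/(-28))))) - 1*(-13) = -5984.99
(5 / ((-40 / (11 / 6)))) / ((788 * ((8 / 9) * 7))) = -33 / 706048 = -0.00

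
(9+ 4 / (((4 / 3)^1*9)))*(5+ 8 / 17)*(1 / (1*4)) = 12.76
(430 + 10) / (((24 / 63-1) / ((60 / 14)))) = -39600 / 13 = -3046.15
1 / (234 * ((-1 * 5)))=-1 / 1170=-0.00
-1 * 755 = -755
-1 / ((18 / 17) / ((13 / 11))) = -221 / 198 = -1.12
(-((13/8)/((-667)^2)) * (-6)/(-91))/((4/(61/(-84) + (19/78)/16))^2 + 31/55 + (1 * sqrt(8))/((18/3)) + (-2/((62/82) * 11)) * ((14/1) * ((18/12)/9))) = -3697563932869661505764685/485920098767102939362086356654948 + 38934750236854811157225 * sqrt(2)/485920098767102939362086356654948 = -0.00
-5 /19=-0.26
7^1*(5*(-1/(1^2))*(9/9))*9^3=-25515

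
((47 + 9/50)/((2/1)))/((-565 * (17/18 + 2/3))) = -21231/819250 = -0.03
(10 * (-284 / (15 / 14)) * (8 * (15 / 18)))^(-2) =81 / 25293721600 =0.00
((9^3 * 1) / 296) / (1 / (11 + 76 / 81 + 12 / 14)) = 65295 / 2072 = 31.51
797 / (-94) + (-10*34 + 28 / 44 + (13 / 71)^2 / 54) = -347.84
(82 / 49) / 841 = 82 / 41209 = 0.00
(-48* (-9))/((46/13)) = 2808/23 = 122.09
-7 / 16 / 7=-1 / 16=-0.06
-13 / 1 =-13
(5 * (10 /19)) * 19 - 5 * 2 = 40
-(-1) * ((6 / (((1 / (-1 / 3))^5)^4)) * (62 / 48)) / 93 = 1 / 41841412812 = 0.00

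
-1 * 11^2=-121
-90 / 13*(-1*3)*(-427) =-115290 / 13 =-8868.46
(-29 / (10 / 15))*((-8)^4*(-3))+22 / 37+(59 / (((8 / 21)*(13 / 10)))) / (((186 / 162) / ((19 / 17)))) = 542101786727 / 1013948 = 534644.56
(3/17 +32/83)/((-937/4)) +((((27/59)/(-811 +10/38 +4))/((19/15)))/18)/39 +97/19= 3014012109127377/590651154174016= 5.10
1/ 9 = 0.11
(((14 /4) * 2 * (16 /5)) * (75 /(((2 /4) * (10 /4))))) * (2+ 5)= 9408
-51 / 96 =-0.53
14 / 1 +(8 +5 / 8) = 181 / 8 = 22.62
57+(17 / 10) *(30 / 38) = 2217 / 38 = 58.34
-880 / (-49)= 880 / 49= 17.96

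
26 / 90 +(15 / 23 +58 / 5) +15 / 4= 13489 / 828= 16.29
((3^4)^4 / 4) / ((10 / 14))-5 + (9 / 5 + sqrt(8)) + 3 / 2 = 2 * sqrt(2) + 301327013 / 20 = 15066353.48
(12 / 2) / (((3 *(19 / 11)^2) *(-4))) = -121 / 722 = -0.17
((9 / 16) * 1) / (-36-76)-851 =-1525001 / 1792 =-851.01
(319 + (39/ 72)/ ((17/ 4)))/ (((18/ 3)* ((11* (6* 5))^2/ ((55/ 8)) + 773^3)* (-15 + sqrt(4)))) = -32551/ 3674922202692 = -0.00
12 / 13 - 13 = -12.08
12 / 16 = 3 / 4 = 0.75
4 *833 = 3332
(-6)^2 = 36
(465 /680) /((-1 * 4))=-93 /544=-0.17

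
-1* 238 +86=-152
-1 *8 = -8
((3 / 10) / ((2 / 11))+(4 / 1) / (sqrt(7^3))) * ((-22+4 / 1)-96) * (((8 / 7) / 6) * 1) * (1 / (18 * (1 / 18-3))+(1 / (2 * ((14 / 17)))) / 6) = -153197 / 51940-55708 * sqrt(7) / 381759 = -3.34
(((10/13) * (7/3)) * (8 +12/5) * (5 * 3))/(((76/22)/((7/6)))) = 5390/57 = 94.56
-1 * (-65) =65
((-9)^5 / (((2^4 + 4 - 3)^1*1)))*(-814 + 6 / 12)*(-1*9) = -864654507 / 34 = -25431014.91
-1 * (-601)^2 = -361201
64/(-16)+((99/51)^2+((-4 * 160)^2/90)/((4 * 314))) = 1385009/408357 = 3.39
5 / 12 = 0.42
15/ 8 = 1.88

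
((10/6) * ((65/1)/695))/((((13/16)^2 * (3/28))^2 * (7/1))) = 36700160/8245341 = 4.45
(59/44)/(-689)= -59/30316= -0.00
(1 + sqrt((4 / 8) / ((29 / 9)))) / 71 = 3 * sqrt(58) / 4118 + 1 / 71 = 0.02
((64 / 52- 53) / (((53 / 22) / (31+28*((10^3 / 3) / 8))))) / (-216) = 26598979 / 223236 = 119.15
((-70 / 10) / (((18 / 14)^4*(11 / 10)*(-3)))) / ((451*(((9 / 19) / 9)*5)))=638666 / 97647363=0.01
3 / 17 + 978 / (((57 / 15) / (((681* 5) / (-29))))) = -283055997 / 9367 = -30218.43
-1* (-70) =70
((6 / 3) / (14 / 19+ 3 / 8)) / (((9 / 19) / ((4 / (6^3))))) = 2888 / 41067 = 0.07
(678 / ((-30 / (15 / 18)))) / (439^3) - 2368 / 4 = -300515251601 / 507627114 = -592.00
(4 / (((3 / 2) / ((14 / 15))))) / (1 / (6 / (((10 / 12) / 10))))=896 / 5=179.20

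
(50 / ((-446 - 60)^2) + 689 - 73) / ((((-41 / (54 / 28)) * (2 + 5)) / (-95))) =4933503045 / 12545764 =393.24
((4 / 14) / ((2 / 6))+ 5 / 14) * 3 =51 / 14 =3.64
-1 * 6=-6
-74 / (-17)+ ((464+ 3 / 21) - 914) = -53015 / 119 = -445.50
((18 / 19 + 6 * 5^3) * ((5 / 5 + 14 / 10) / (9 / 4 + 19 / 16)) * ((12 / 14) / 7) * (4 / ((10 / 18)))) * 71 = 42012297216 / 1280125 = 32818.90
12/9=4/3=1.33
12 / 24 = 1 / 2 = 0.50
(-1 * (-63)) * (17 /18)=119 /2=59.50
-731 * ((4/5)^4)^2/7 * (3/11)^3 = -1293484032/3639453125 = -0.36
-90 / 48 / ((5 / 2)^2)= -3 / 10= -0.30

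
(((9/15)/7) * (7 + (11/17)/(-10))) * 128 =226368/2975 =76.09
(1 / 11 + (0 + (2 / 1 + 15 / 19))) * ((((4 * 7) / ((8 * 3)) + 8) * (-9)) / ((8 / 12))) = -13545 / 38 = -356.45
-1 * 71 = -71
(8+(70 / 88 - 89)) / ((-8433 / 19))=67051 / 371052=0.18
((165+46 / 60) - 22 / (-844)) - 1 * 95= 70.79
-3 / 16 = -0.19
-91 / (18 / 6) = -91 / 3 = -30.33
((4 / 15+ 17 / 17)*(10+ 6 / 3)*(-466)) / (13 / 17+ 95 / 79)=-23781844 / 6605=-3600.58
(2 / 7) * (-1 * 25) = -50 / 7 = -7.14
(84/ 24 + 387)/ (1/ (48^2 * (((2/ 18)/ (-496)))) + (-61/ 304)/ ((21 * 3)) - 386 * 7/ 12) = -934857/ 543695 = -1.72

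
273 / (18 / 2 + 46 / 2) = 273 / 32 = 8.53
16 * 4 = 64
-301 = -301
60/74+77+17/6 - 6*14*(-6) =129791/222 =584.64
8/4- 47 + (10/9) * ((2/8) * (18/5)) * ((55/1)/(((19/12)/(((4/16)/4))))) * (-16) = -1515/19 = -79.74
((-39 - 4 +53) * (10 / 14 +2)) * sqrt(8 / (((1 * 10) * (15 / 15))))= 76 * sqrt(5) / 7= 24.28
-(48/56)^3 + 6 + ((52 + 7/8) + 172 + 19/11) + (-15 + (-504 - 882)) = -35285925/30184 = -1169.03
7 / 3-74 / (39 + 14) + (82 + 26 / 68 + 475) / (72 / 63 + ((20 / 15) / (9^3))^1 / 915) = 42289334096903 / 86543940408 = 488.65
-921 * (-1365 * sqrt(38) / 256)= 1257165 * sqrt(38) / 256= 30272.21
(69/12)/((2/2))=23/4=5.75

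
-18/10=-9/5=-1.80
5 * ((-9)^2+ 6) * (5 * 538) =1170150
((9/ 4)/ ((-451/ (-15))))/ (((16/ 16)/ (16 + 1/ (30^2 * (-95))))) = 4103997/ 3427600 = 1.20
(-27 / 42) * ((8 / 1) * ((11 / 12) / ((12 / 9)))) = -99 / 28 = -3.54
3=3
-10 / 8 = -5 / 4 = -1.25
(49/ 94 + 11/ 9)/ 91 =1475/ 76986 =0.02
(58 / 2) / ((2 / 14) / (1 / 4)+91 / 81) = 16443 / 961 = 17.11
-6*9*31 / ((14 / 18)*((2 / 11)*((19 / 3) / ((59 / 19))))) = -14666751 / 2527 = -5804.02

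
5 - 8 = -3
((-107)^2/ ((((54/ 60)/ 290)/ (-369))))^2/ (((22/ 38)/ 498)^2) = 165906998893629485715240000/ 121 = 1371132222261400708390413.00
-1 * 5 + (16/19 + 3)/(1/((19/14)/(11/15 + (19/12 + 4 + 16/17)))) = -221875/51821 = -4.28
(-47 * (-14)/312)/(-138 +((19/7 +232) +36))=2303/144924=0.02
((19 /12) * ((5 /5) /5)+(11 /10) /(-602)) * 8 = 11372 /4515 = 2.52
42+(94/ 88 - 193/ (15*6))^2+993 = 4062155161/ 3920400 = 1036.16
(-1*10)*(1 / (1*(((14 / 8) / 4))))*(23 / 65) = -736 / 91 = -8.09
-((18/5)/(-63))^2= -4/1225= -0.00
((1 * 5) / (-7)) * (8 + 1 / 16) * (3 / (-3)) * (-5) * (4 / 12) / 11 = -1075 / 1232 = -0.87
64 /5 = 12.80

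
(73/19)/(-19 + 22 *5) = 73/1729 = 0.04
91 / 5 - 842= -4119 / 5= -823.80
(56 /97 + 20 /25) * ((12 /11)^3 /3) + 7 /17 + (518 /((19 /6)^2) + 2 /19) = 52.77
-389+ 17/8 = -3095/8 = -386.88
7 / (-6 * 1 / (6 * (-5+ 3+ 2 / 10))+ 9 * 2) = 63 / 167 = 0.38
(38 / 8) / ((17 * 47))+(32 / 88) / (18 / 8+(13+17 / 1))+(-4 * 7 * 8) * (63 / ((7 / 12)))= -109713641711 / 4535124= -24191.98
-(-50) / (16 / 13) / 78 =25 / 48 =0.52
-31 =-31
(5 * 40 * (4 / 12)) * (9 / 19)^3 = 48600 / 6859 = 7.09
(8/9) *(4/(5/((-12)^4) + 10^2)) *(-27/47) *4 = -7962624/97459435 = -0.08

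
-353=-353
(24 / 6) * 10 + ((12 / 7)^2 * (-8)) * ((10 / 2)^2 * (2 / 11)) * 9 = -496840 / 539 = -921.78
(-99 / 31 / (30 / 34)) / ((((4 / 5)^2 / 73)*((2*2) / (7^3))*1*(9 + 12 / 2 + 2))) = -4131435 / 1984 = -2082.38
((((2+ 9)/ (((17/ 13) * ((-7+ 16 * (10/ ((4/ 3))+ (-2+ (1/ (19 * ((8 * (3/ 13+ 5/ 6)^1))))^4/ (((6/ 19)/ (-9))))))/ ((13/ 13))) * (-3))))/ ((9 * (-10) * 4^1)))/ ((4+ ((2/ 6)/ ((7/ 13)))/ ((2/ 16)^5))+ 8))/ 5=46548877194677/ 49128296074776667639125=0.00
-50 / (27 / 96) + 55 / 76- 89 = -181981 / 684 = -266.05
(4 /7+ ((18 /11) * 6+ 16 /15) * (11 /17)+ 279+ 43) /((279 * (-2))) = -294181 /498015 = -0.59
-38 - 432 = -470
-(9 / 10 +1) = -19 / 10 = -1.90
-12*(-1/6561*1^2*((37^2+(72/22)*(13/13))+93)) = 2.68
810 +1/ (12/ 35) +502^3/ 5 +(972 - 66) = 1518175231/ 60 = 25302920.52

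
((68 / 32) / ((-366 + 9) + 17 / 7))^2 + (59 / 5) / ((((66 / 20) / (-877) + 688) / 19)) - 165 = -1355490925904881 / 8231355182848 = -164.67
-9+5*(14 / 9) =-11 / 9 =-1.22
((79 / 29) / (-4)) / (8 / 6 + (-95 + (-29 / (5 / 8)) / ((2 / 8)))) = 1185 / 485924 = 0.00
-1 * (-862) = 862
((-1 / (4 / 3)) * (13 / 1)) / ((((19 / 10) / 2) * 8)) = -195 / 152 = -1.28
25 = 25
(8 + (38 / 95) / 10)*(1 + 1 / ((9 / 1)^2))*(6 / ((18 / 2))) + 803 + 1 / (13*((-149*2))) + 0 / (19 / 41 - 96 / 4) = 6341980037 / 7844850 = 808.43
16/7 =2.29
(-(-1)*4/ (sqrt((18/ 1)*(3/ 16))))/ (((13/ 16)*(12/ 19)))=608*sqrt(6)/ 351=4.24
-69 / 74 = -0.93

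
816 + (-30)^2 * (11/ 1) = 10716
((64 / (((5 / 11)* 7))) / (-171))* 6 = -1408 / 1995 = -0.71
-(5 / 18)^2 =-25 / 324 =-0.08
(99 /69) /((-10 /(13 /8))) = -429 /1840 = -0.23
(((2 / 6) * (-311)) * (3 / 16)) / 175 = -311 / 2800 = -0.11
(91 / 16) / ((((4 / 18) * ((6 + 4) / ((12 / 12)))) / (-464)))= -23751 / 20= -1187.55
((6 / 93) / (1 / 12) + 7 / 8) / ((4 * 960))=409 / 952320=0.00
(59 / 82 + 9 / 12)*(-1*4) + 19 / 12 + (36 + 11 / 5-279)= -602933 / 2460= -245.09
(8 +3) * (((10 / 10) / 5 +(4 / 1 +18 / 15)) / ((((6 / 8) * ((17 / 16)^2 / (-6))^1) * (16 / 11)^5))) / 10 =-47832147 / 7398400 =-6.47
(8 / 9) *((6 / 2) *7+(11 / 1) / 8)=179 / 9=19.89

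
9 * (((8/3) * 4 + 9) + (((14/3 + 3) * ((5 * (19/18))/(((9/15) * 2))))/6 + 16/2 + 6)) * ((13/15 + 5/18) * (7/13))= 55064933/252720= 217.89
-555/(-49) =555/49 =11.33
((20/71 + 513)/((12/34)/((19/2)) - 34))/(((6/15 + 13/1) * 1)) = -11771089/10436858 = -1.13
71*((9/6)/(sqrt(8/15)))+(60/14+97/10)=979/70+213*sqrt(30)/8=159.82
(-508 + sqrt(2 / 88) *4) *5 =-2540 + 10 *sqrt(11) / 11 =-2536.98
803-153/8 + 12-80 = 5727/8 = 715.88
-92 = -92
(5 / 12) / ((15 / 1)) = 1 / 36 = 0.03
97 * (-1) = -97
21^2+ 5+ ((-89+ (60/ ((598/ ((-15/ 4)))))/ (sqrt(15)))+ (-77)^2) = 6286 - 15 * sqrt(15)/ 598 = 6285.90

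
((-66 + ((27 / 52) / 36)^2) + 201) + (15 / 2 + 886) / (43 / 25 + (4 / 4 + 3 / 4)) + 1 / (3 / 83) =18923077273 / 45037824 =420.16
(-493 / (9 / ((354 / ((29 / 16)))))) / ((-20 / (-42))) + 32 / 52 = -1460328 / 65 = -22466.58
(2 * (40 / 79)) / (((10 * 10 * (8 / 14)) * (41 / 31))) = 217 / 16195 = 0.01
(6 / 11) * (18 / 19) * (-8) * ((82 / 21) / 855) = -2624 / 138985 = -0.02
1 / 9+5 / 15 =4 / 9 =0.44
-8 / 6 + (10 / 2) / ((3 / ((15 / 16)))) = 11 / 48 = 0.23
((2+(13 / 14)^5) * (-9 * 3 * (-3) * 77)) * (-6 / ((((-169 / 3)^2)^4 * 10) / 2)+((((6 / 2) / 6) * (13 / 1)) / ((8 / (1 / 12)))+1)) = 293106044361976007035691438181 / 16360092453363863533987840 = 17915.92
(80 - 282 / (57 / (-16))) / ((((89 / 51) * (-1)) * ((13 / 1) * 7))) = -22032 / 21983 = -1.00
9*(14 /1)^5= 4840416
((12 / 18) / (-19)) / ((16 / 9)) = -3 / 152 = -0.02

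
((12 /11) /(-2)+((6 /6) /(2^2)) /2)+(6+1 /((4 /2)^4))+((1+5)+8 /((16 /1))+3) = 2665 /176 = 15.14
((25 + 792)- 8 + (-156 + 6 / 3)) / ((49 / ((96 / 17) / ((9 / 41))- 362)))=-229250 / 51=-4495.10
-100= -100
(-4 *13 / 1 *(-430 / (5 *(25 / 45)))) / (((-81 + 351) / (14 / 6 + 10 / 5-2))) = 15652 / 225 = 69.56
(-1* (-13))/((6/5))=65/6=10.83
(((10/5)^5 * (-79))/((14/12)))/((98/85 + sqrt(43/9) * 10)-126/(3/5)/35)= -821916000 * sqrt(43)/51694657-1195162560/51694657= -127.38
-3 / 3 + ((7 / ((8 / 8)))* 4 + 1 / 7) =190 / 7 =27.14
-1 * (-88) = 88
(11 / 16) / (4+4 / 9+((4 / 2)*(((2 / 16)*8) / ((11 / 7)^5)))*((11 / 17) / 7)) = 24640803 / 159985568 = 0.15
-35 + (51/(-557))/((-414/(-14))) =-1345274/38433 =-35.00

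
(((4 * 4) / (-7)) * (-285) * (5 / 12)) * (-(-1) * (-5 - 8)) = -24700 / 7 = -3528.57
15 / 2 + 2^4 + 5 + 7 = 71 / 2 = 35.50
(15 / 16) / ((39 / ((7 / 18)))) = 35 / 3744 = 0.01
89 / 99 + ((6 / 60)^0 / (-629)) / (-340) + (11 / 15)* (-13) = -182807429 / 21172140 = -8.63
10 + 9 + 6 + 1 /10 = 251 /10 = 25.10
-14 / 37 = -0.38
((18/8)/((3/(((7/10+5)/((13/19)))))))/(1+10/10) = 3249/1040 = 3.12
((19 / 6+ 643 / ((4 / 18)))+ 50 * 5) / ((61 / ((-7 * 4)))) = -264320 / 183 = -1444.37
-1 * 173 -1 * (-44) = -129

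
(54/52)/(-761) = -27/19786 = -0.00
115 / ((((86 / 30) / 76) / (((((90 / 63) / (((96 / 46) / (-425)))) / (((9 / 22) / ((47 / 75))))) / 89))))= -11042279875 / 723303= -15266.46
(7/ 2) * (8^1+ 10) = 63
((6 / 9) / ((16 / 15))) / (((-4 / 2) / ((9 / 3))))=-15 / 16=-0.94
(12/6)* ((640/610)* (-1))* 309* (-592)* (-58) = -1358057472/61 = -22263237.25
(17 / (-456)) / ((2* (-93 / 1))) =17 / 84816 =0.00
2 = 2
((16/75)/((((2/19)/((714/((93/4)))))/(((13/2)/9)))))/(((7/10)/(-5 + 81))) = 20423936/4185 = 4880.27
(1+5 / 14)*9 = 171 / 14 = 12.21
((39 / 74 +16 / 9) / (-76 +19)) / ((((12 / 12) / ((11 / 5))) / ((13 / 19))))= -43901 / 721278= -0.06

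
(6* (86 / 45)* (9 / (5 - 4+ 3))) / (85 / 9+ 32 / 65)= 15093 / 5813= 2.60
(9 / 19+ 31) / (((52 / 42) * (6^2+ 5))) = 483 / 779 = 0.62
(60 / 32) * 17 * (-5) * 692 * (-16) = 1764600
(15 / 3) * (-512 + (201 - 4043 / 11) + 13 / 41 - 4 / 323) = -494006835 / 145673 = -3391.20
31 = 31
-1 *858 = -858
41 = 41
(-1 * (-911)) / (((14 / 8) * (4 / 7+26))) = 1822 / 93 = 19.59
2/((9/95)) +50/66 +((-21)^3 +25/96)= -29268743/3168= -9238.87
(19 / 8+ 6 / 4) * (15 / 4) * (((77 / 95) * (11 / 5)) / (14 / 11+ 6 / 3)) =288827 / 36480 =7.92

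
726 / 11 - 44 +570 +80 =672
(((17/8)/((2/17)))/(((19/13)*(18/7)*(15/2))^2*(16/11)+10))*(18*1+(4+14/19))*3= 2132349219/2017391690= 1.06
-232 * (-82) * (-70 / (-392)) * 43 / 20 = 51127 / 7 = 7303.86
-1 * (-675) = 675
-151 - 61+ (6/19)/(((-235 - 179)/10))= -277942/1311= -212.01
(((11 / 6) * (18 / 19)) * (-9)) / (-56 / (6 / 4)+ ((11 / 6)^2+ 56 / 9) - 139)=1188 / 12673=0.09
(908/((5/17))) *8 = 123488/5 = 24697.60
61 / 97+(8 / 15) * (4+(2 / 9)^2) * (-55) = -2784985 / 23571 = -118.15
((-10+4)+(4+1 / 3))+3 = 4 / 3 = 1.33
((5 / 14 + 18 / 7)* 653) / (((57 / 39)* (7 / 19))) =348049 / 98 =3551.52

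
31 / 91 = 0.34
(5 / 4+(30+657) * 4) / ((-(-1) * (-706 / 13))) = -142961 / 2824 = -50.62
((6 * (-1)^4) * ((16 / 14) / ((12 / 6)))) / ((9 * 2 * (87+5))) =1 / 483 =0.00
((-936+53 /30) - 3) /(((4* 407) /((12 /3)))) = -28117 /12210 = -2.30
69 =69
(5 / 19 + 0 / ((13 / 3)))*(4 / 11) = 20 / 209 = 0.10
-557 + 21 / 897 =-166536 / 299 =-556.98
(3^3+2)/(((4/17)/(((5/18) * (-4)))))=-2465/18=-136.94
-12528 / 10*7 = -43848 / 5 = -8769.60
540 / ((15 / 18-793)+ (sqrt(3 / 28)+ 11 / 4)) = -85939056 / 125632799-7776 * sqrt(21) / 125632799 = -0.68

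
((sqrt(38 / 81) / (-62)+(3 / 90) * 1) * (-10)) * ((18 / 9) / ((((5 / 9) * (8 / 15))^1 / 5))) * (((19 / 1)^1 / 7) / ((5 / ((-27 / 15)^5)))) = 77.15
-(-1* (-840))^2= -705600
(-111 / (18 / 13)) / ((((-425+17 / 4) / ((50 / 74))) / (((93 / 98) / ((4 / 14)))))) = 10075 / 23562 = 0.43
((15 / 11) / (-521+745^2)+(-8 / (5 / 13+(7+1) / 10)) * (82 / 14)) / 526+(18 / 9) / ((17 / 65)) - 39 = -83993716298113 / 2672563999952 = -31.43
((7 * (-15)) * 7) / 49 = -15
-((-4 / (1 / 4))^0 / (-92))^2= -1 / 8464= -0.00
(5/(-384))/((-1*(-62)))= -5/23808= -0.00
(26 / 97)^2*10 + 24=232576 / 9409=24.72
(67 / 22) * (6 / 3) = 6.09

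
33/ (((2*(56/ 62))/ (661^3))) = 5275844481.48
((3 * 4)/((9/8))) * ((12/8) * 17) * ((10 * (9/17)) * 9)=12960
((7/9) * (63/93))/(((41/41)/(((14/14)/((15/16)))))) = 784/1395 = 0.56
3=3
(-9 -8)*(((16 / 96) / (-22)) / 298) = 17 / 39336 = 0.00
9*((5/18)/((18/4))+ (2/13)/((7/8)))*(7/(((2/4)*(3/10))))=35020/351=99.77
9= 9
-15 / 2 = -7.50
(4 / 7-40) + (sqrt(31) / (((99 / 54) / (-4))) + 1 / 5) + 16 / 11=-14543 / 385-24 * sqrt(31) / 11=-49.92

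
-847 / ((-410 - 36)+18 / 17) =14399 / 7564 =1.90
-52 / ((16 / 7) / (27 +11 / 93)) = -114751 / 186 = -616.94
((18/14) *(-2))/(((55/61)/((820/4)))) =-45018/77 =-584.65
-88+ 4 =-84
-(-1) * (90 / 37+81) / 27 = 343 / 111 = 3.09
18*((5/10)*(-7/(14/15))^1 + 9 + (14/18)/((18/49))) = 2387/18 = 132.61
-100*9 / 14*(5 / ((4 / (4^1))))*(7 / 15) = -150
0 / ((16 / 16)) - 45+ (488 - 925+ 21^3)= 8779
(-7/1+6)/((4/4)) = -1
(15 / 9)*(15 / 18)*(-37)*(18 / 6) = -925 / 6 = -154.17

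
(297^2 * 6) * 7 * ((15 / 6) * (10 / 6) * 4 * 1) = 61746300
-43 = -43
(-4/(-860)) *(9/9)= 1/215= 0.00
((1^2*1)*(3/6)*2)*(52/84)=0.62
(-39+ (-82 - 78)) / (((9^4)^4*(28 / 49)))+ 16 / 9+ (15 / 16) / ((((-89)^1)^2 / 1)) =417528891577147612427 / 234844366654326920976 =1.78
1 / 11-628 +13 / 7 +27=-46127 / 77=-599.05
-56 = -56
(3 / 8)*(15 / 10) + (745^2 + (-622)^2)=15070553 / 16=941909.56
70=70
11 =11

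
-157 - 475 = -632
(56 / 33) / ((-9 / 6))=-112 / 99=-1.13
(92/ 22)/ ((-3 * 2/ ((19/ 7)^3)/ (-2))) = 27.87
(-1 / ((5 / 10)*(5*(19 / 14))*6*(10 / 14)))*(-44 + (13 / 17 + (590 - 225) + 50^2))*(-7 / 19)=2193828 / 30685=71.50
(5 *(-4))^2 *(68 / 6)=13600 / 3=4533.33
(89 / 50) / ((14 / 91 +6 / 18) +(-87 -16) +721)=3471 / 1206050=0.00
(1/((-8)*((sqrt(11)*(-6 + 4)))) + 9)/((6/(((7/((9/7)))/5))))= 49*sqrt(11)/47520 + 49/30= 1.64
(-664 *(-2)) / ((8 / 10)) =1660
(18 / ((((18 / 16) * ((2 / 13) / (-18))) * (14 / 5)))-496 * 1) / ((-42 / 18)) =24456 / 49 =499.10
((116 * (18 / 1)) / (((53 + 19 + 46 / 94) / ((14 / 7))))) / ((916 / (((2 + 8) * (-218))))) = -106968240 / 780203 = -137.10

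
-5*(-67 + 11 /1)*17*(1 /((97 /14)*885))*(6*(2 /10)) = 26656 /28615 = 0.93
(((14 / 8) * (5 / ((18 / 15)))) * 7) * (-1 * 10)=-6125 / 12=-510.42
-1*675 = -675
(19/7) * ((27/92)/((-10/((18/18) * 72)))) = -4617/805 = -5.74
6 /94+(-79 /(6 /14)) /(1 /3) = -25988 /47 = -552.94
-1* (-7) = 7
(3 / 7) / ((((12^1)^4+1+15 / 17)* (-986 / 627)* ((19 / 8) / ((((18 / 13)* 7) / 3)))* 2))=-0.00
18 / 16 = 9 / 8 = 1.12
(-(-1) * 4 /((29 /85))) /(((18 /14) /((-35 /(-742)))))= 5950 /13833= 0.43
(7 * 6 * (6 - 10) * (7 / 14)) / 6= -14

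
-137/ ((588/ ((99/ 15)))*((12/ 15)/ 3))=-4521/ 784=-5.77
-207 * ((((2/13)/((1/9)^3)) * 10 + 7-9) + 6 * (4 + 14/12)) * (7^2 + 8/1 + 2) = -182669841/13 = -14051526.23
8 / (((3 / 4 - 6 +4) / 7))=-224 / 5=-44.80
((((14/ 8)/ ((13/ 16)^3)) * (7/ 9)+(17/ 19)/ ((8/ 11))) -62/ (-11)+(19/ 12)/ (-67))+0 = 20778495973/ 2215050552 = 9.38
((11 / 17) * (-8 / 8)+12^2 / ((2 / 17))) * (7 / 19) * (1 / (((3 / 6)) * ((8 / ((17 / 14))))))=20797 / 152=136.82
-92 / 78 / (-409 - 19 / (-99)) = 759 / 263068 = 0.00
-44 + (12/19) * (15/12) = -821/19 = -43.21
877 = 877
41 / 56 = 0.73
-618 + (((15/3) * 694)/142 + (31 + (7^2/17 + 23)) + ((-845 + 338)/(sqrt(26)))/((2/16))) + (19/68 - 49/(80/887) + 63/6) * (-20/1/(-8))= -72147749/38624 - 156 * sqrt(26)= -2663.40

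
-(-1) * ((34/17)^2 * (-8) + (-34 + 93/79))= -5121/79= -64.82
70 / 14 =5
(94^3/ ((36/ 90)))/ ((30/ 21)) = 1453522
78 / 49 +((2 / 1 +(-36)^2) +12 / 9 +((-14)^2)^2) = 5838388 / 147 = 39716.93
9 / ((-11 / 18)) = -162 / 11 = -14.73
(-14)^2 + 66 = 262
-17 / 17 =-1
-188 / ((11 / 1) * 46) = -94 / 253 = -0.37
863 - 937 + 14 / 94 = -73.85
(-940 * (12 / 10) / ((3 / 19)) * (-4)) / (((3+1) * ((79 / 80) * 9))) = 571520 / 711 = 803.83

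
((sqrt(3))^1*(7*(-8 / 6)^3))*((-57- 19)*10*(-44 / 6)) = -7490560*sqrt(3) / 81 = -160173.22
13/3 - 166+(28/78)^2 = -245699/1521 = -161.54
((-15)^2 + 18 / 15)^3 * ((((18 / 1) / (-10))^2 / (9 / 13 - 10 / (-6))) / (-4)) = -4570223516469 / 1150000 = -3974107.41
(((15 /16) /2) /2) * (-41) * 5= -3075 /64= -48.05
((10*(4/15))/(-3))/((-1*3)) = 8/27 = 0.30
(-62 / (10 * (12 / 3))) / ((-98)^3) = 0.00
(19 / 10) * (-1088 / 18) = -5168 / 45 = -114.84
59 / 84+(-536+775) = 20135 / 84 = 239.70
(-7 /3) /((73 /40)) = -280 /219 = -1.28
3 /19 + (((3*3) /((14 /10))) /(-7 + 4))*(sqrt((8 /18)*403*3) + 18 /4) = -10*sqrt(1209) /7- 2523 /266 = -59.16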